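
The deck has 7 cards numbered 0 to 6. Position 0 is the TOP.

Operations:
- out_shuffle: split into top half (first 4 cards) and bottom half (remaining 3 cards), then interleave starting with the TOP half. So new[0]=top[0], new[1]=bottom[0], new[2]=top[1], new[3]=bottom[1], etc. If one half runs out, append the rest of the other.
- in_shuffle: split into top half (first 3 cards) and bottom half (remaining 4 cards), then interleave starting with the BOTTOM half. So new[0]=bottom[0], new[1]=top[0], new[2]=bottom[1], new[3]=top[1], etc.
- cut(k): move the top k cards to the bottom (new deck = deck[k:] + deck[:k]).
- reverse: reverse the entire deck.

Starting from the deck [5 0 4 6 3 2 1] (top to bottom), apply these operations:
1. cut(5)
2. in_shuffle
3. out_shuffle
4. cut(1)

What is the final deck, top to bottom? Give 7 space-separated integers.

After op 1 (cut(5)): [2 1 5 0 4 6 3]
After op 2 (in_shuffle): [0 2 4 1 6 5 3]
After op 3 (out_shuffle): [0 6 2 5 4 3 1]
After op 4 (cut(1)): [6 2 5 4 3 1 0]

Answer: 6 2 5 4 3 1 0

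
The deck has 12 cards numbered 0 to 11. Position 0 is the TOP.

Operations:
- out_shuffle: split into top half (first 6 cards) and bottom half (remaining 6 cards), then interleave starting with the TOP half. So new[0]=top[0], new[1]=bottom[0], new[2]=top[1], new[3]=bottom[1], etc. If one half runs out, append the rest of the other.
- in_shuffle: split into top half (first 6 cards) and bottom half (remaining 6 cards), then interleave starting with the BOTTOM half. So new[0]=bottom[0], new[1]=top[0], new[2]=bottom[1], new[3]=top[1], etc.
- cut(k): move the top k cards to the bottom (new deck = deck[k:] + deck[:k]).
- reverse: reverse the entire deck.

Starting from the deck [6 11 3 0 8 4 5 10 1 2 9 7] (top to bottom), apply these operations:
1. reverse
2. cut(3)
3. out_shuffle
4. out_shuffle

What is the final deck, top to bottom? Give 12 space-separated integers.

Answer: 1 4 3 7 10 8 11 9 5 0 6 2

Derivation:
After op 1 (reverse): [7 9 2 1 10 5 4 8 0 3 11 6]
After op 2 (cut(3)): [1 10 5 4 8 0 3 11 6 7 9 2]
After op 3 (out_shuffle): [1 3 10 11 5 6 4 7 8 9 0 2]
After op 4 (out_shuffle): [1 4 3 7 10 8 11 9 5 0 6 2]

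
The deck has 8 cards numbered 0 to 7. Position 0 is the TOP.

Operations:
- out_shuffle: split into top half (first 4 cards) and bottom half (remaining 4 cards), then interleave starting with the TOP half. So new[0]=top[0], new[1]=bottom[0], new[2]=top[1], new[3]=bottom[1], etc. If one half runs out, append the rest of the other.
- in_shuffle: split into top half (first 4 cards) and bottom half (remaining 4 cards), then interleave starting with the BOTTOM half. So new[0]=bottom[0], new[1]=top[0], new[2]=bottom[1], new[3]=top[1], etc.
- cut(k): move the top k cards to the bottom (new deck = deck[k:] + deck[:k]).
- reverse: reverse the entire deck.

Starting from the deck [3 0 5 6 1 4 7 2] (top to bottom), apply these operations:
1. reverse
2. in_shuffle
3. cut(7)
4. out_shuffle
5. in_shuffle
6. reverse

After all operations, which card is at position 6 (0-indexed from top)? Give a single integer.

Answer: 1

Derivation:
After op 1 (reverse): [2 7 4 1 6 5 0 3]
After op 2 (in_shuffle): [6 2 5 7 0 4 3 1]
After op 3 (cut(7)): [1 6 2 5 7 0 4 3]
After op 4 (out_shuffle): [1 7 6 0 2 4 5 3]
After op 5 (in_shuffle): [2 1 4 7 5 6 3 0]
After op 6 (reverse): [0 3 6 5 7 4 1 2]
Position 6: card 1.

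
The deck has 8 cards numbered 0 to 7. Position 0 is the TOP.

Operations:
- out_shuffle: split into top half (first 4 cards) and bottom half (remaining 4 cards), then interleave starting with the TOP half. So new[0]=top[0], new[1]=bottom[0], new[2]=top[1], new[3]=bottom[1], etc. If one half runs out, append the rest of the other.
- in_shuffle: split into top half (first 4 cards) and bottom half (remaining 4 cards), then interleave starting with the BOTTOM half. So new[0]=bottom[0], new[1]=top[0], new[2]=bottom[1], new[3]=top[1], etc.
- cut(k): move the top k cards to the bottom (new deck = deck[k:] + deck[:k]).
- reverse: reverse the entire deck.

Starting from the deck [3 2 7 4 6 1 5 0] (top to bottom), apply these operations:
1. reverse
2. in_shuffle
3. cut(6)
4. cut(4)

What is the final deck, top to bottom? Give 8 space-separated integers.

Answer: 7 5 2 1 3 6 4 0

Derivation:
After op 1 (reverse): [0 5 1 6 4 7 2 3]
After op 2 (in_shuffle): [4 0 7 5 2 1 3 6]
After op 3 (cut(6)): [3 6 4 0 7 5 2 1]
After op 4 (cut(4)): [7 5 2 1 3 6 4 0]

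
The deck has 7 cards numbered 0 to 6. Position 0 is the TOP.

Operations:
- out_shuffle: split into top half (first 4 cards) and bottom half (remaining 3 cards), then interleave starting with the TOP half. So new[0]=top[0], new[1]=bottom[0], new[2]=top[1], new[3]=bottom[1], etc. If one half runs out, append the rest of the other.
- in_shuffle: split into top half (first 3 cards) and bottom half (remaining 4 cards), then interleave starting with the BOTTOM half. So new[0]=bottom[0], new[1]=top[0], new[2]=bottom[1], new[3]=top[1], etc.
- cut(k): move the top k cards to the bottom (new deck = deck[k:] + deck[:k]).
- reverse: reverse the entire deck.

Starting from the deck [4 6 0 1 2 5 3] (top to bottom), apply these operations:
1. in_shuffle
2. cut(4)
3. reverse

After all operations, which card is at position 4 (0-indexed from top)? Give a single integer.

After op 1 (in_shuffle): [1 4 2 6 5 0 3]
After op 2 (cut(4)): [5 0 3 1 4 2 6]
After op 3 (reverse): [6 2 4 1 3 0 5]
Position 4: card 3.

Answer: 3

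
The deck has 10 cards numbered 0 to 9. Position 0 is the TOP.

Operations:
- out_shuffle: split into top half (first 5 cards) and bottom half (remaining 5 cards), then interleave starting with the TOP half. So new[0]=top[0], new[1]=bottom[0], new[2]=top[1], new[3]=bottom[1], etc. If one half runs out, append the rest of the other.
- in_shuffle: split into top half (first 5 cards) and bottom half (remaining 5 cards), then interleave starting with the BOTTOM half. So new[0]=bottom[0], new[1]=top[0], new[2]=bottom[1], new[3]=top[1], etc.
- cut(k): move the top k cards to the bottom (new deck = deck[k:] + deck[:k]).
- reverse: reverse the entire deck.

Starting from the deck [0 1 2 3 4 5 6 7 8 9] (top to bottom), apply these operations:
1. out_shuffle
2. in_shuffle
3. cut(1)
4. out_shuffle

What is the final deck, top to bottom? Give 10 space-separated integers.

After op 1 (out_shuffle): [0 5 1 6 2 7 3 8 4 9]
After op 2 (in_shuffle): [7 0 3 5 8 1 4 6 9 2]
After op 3 (cut(1)): [0 3 5 8 1 4 6 9 2 7]
After op 4 (out_shuffle): [0 4 3 6 5 9 8 2 1 7]

Answer: 0 4 3 6 5 9 8 2 1 7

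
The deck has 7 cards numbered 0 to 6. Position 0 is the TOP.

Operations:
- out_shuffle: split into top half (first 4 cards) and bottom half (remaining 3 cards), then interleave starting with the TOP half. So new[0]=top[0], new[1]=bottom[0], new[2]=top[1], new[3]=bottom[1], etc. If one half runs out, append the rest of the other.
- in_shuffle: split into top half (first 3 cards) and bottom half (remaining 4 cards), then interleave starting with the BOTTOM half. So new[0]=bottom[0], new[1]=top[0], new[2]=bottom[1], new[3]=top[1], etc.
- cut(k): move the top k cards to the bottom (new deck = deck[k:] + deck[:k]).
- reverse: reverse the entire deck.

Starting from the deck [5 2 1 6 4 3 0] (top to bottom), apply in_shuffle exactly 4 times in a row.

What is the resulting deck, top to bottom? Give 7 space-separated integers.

After op 1 (in_shuffle): [6 5 4 2 3 1 0]
After op 2 (in_shuffle): [2 6 3 5 1 4 0]
After op 3 (in_shuffle): [5 2 1 6 4 3 0]
After op 4 (in_shuffle): [6 5 4 2 3 1 0]

Answer: 6 5 4 2 3 1 0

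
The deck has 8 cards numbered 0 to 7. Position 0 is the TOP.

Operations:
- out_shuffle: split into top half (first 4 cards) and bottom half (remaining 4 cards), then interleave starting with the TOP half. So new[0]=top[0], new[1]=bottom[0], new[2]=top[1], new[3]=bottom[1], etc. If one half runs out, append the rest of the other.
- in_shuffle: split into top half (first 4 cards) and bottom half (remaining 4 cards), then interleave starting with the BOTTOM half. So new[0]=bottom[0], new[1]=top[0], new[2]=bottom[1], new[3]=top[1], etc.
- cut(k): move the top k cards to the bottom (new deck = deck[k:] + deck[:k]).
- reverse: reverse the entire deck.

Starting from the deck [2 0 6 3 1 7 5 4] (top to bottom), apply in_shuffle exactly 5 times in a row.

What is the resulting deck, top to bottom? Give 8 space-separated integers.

After op 1 (in_shuffle): [1 2 7 0 5 6 4 3]
After op 2 (in_shuffle): [5 1 6 2 4 7 3 0]
After op 3 (in_shuffle): [4 5 7 1 3 6 0 2]
After op 4 (in_shuffle): [3 4 6 5 0 7 2 1]
After op 5 (in_shuffle): [0 3 7 4 2 6 1 5]

Answer: 0 3 7 4 2 6 1 5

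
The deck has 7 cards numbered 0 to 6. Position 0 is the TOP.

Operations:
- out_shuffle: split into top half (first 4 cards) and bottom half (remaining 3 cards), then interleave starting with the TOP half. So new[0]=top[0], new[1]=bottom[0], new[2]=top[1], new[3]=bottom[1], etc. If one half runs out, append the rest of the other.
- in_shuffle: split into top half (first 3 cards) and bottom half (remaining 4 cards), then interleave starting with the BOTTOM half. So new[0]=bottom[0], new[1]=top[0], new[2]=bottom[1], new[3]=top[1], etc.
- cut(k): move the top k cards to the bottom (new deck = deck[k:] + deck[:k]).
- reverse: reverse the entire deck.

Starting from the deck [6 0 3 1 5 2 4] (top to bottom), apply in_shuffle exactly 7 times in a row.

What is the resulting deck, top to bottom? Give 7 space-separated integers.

Answer: 1 6 5 0 2 3 4

Derivation:
After op 1 (in_shuffle): [1 6 5 0 2 3 4]
After op 2 (in_shuffle): [0 1 2 6 3 5 4]
After op 3 (in_shuffle): [6 0 3 1 5 2 4]
After op 4 (in_shuffle): [1 6 5 0 2 3 4]
After op 5 (in_shuffle): [0 1 2 6 3 5 4]
After op 6 (in_shuffle): [6 0 3 1 5 2 4]
After op 7 (in_shuffle): [1 6 5 0 2 3 4]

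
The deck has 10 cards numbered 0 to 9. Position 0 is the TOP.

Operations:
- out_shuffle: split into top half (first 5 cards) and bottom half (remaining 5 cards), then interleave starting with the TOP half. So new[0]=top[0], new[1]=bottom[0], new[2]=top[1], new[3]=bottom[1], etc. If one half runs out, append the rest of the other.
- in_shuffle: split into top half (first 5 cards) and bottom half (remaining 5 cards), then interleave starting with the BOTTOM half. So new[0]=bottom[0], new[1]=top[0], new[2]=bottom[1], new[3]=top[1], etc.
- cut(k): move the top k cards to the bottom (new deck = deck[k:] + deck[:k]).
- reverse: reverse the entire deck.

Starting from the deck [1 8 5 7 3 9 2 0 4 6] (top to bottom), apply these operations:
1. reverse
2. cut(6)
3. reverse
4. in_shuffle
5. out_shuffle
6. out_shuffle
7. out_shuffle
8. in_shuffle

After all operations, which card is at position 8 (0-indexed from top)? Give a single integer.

After op 1 (reverse): [6 4 0 2 9 3 7 5 8 1]
After op 2 (cut(6)): [7 5 8 1 6 4 0 2 9 3]
After op 3 (reverse): [3 9 2 0 4 6 1 8 5 7]
After op 4 (in_shuffle): [6 3 1 9 8 2 5 0 7 4]
After op 5 (out_shuffle): [6 2 3 5 1 0 9 7 8 4]
After op 6 (out_shuffle): [6 0 2 9 3 7 5 8 1 4]
After op 7 (out_shuffle): [6 7 0 5 2 8 9 1 3 4]
After op 8 (in_shuffle): [8 6 9 7 1 0 3 5 4 2]
Position 8: card 4.

Answer: 4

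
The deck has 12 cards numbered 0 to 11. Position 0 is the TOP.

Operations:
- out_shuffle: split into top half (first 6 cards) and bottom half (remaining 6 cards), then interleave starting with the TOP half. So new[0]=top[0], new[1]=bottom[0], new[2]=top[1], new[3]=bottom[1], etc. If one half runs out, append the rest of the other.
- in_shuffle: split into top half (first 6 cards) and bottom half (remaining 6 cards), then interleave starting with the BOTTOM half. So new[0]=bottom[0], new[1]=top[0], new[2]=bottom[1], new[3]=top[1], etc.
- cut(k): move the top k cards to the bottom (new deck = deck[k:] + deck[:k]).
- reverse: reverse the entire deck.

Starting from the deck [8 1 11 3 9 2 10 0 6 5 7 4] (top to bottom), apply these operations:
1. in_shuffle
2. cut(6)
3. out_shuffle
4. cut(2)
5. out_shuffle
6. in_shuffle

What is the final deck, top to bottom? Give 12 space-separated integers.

After op 1 (in_shuffle): [10 8 0 1 6 11 5 3 7 9 4 2]
After op 2 (cut(6)): [5 3 7 9 4 2 10 8 0 1 6 11]
After op 3 (out_shuffle): [5 10 3 8 7 0 9 1 4 6 2 11]
After op 4 (cut(2)): [3 8 7 0 9 1 4 6 2 11 5 10]
After op 5 (out_shuffle): [3 4 8 6 7 2 0 11 9 5 1 10]
After op 6 (in_shuffle): [0 3 11 4 9 8 5 6 1 7 10 2]

Answer: 0 3 11 4 9 8 5 6 1 7 10 2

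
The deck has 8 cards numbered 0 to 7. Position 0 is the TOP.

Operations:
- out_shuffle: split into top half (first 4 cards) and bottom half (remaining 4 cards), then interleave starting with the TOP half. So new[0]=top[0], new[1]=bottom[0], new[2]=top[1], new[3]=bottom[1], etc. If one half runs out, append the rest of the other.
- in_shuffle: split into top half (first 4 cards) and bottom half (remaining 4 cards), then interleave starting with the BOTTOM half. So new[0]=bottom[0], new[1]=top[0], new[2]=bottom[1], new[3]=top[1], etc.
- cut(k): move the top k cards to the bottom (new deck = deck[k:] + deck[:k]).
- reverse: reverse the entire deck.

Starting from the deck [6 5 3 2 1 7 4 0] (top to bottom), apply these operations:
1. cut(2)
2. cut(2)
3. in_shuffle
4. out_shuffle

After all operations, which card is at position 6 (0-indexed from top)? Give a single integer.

Answer: 7

Derivation:
After op 1 (cut(2)): [3 2 1 7 4 0 6 5]
After op 2 (cut(2)): [1 7 4 0 6 5 3 2]
After op 3 (in_shuffle): [6 1 5 7 3 4 2 0]
After op 4 (out_shuffle): [6 3 1 4 5 2 7 0]
Position 6: card 7.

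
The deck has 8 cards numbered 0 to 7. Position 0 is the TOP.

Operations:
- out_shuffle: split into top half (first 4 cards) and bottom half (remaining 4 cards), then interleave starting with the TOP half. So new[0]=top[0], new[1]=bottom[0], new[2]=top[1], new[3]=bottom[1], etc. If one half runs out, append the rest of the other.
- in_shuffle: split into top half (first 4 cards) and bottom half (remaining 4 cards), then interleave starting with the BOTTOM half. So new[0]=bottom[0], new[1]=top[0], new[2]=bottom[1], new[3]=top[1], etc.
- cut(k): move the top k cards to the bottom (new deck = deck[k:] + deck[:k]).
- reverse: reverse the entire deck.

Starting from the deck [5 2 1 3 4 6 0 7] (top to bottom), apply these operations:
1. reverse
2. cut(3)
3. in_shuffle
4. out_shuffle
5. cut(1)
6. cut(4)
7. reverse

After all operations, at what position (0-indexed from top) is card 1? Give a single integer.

Answer: 1

Derivation:
After op 1 (reverse): [7 0 6 4 3 1 2 5]
After op 2 (cut(3)): [4 3 1 2 5 7 0 6]
After op 3 (in_shuffle): [5 4 7 3 0 1 6 2]
After op 4 (out_shuffle): [5 0 4 1 7 6 3 2]
After op 5 (cut(1)): [0 4 1 7 6 3 2 5]
After op 6 (cut(4)): [6 3 2 5 0 4 1 7]
After op 7 (reverse): [7 1 4 0 5 2 3 6]
Card 1 is at position 1.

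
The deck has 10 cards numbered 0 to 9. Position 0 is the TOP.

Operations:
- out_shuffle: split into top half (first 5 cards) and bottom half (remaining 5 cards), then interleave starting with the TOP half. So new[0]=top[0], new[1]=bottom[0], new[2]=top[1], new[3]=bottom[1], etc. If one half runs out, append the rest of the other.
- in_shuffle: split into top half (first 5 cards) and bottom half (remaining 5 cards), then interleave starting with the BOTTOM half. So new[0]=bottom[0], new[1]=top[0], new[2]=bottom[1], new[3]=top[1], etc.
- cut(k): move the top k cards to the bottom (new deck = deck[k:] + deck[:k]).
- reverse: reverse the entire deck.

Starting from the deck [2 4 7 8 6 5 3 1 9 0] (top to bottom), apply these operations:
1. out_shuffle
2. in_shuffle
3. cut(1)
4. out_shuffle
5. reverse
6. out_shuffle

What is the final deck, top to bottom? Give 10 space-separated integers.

Answer: 1 5 4 3 7 8 9 6 0 2

Derivation:
After op 1 (out_shuffle): [2 5 4 3 7 1 8 9 6 0]
After op 2 (in_shuffle): [1 2 8 5 9 4 6 3 0 7]
After op 3 (cut(1)): [2 8 5 9 4 6 3 0 7 1]
After op 4 (out_shuffle): [2 6 8 3 5 0 9 7 4 1]
After op 5 (reverse): [1 4 7 9 0 5 3 8 6 2]
After op 6 (out_shuffle): [1 5 4 3 7 8 9 6 0 2]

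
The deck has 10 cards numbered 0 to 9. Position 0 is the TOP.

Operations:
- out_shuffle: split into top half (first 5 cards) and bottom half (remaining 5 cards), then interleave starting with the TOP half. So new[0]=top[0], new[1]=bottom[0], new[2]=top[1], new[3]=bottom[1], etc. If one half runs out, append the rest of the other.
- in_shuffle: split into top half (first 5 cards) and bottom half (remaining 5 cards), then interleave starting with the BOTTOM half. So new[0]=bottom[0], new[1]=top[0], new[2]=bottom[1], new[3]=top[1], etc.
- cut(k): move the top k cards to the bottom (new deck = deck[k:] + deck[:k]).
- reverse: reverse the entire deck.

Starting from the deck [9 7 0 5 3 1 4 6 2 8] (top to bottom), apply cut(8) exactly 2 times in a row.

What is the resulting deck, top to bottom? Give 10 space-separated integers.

Answer: 4 6 2 8 9 7 0 5 3 1

Derivation:
After op 1 (cut(8)): [2 8 9 7 0 5 3 1 4 6]
After op 2 (cut(8)): [4 6 2 8 9 7 0 5 3 1]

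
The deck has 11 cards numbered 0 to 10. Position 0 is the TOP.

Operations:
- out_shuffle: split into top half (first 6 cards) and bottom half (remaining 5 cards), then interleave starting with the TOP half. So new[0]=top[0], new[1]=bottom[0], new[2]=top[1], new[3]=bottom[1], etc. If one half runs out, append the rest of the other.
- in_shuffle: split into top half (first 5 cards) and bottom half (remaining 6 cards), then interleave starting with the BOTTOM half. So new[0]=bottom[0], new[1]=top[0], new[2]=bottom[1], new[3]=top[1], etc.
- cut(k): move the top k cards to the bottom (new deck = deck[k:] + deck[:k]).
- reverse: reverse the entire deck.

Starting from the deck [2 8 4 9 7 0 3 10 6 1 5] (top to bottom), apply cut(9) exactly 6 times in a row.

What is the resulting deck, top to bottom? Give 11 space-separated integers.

Answer: 5 2 8 4 9 7 0 3 10 6 1

Derivation:
After op 1 (cut(9)): [1 5 2 8 4 9 7 0 3 10 6]
After op 2 (cut(9)): [10 6 1 5 2 8 4 9 7 0 3]
After op 3 (cut(9)): [0 3 10 6 1 5 2 8 4 9 7]
After op 4 (cut(9)): [9 7 0 3 10 6 1 5 2 8 4]
After op 5 (cut(9)): [8 4 9 7 0 3 10 6 1 5 2]
After op 6 (cut(9)): [5 2 8 4 9 7 0 3 10 6 1]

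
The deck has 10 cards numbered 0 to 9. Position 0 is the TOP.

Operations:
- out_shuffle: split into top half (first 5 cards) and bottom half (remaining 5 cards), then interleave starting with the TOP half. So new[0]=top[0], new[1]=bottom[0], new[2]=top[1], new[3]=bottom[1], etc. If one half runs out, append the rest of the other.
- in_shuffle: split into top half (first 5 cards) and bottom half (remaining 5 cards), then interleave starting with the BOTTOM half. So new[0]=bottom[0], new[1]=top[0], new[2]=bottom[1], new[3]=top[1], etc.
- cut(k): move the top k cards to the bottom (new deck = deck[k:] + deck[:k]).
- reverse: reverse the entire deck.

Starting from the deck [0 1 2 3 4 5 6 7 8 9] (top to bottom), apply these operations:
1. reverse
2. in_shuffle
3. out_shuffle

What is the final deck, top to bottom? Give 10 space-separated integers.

After op 1 (reverse): [9 8 7 6 5 4 3 2 1 0]
After op 2 (in_shuffle): [4 9 3 8 2 7 1 6 0 5]
After op 3 (out_shuffle): [4 7 9 1 3 6 8 0 2 5]

Answer: 4 7 9 1 3 6 8 0 2 5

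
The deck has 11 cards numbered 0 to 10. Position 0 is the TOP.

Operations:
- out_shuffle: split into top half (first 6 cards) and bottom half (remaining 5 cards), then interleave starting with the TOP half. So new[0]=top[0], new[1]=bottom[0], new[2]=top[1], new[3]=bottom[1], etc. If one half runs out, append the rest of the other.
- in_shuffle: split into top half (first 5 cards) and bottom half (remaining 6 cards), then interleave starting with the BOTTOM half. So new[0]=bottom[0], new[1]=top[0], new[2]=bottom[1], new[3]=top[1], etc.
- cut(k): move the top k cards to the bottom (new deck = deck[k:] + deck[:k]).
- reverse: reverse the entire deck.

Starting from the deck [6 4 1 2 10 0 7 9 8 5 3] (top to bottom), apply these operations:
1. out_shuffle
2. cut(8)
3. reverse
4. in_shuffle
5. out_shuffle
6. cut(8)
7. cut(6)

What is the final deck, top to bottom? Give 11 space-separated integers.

Answer: 1 7 3 2 9 6 10 8 4 0 5

Derivation:
After op 1 (out_shuffle): [6 7 4 9 1 8 2 5 10 3 0]
After op 2 (cut(8)): [10 3 0 6 7 4 9 1 8 2 5]
After op 3 (reverse): [5 2 8 1 9 4 7 6 0 3 10]
After op 4 (in_shuffle): [4 5 7 2 6 8 0 1 3 9 10]
After op 5 (out_shuffle): [4 0 5 1 7 3 2 9 6 10 8]
After op 6 (cut(8)): [6 10 8 4 0 5 1 7 3 2 9]
After op 7 (cut(6)): [1 7 3 2 9 6 10 8 4 0 5]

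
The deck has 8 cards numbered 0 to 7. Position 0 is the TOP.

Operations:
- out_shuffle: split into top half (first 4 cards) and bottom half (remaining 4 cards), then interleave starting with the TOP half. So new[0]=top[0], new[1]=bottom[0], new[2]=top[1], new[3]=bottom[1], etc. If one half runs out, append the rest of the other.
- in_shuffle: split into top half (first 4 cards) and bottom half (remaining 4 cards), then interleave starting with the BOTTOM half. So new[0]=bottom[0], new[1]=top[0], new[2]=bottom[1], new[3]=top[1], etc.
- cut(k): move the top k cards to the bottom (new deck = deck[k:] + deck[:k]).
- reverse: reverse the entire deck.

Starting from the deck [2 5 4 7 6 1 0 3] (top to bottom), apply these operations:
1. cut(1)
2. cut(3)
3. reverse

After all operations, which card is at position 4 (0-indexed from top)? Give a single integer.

After op 1 (cut(1)): [5 4 7 6 1 0 3 2]
After op 2 (cut(3)): [6 1 0 3 2 5 4 7]
After op 3 (reverse): [7 4 5 2 3 0 1 6]
Position 4: card 3.

Answer: 3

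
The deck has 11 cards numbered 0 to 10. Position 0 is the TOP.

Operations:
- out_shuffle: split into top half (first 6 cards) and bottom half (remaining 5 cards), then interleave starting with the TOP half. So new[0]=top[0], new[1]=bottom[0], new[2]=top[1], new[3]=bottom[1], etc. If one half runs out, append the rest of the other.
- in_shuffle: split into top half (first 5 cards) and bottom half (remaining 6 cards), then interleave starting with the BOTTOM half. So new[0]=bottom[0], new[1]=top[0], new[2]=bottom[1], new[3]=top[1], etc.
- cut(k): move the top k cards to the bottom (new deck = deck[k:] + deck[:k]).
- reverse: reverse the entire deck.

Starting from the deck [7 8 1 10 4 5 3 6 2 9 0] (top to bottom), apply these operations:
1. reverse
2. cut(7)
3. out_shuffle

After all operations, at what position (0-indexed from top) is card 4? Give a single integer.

Answer: 9

Derivation:
After op 1 (reverse): [0 9 2 6 3 5 4 10 1 8 7]
After op 2 (cut(7)): [10 1 8 7 0 9 2 6 3 5 4]
After op 3 (out_shuffle): [10 2 1 6 8 3 7 5 0 4 9]
Card 4 is at position 9.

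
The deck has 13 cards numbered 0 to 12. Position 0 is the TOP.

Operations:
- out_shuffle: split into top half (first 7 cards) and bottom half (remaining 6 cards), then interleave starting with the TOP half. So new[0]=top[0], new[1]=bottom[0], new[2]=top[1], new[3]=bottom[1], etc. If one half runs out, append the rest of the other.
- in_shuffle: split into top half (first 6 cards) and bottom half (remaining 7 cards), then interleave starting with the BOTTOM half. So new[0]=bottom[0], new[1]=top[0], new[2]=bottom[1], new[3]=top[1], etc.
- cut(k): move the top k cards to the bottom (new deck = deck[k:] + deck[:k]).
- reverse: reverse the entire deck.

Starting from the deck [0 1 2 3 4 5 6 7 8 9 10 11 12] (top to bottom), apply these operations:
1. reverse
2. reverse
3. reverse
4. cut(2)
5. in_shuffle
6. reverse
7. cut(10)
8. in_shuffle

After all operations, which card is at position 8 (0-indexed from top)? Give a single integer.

Answer: 8

Derivation:
After op 1 (reverse): [12 11 10 9 8 7 6 5 4 3 2 1 0]
After op 2 (reverse): [0 1 2 3 4 5 6 7 8 9 10 11 12]
After op 3 (reverse): [12 11 10 9 8 7 6 5 4 3 2 1 0]
After op 4 (cut(2)): [10 9 8 7 6 5 4 3 2 1 0 12 11]
After op 5 (in_shuffle): [4 10 3 9 2 8 1 7 0 6 12 5 11]
After op 6 (reverse): [11 5 12 6 0 7 1 8 2 9 3 10 4]
After op 7 (cut(10)): [3 10 4 11 5 12 6 0 7 1 8 2 9]
After op 8 (in_shuffle): [6 3 0 10 7 4 1 11 8 5 2 12 9]
Position 8: card 8.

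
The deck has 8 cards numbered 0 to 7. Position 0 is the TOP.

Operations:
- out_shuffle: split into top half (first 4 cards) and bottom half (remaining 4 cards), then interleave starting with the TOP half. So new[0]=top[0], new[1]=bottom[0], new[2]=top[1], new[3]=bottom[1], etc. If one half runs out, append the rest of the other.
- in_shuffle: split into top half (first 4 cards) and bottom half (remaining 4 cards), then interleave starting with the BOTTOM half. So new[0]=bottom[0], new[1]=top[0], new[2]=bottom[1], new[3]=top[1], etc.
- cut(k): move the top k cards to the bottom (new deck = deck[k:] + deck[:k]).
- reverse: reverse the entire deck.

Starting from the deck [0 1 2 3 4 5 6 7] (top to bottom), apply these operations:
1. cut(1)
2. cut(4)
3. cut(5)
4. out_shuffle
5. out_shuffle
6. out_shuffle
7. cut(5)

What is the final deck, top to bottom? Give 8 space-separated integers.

After op 1 (cut(1)): [1 2 3 4 5 6 7 0]
After op 2 (cut(4)): [5 6 7 0 1 2 3 4]
After op 3 (cut(5)): [2 3 4 5 6 7 0 1]
After op 4 (out_shuffle): [2 6 3 7 4 0 5 1]
After op 5 (out_shuffle): [2 4 6 0 3 5 7 1]
After op 6 (out_shuffle): [2 3 4 5 6 7 0 1]
After op 7 (cut(5)): [7 0 1 2 3 4 5 6]

Answer: 7 0 1 2 3 4 5 6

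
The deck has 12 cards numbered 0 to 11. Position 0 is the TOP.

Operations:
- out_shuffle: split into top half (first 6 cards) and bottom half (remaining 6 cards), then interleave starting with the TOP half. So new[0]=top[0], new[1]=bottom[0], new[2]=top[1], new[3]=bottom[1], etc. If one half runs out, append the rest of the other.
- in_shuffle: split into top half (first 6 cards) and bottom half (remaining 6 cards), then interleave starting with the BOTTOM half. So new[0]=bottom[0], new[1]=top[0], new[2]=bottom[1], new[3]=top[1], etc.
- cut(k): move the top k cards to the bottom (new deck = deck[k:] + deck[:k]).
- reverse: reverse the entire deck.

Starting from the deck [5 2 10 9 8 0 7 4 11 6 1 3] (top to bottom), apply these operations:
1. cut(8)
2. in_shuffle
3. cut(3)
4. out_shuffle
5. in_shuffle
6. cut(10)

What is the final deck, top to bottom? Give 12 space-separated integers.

After op 1 (cut(8)): [11 6 1 3 5 2 10 9 8 0 7 4]
After op 2 (in_shuffle): [10 11 9 6 8 1 0 3 7 5 4 2]
After op 3 (cut(3)): [6 8 1 0 3 7 5 4 2 10 11 9]
After op 4 (out_shuffle): [6 5 8 4 1 2 0 10 3 11 7 9]
After op 5 (in_shuffle): [0 6 10 5 3 8 11 4 7 1 9 2]
After op 6 (cut(10)): [9 2 0 6 10 5 3 8 11 4 7 1]

Answer: 9 2 0 6 10 5 3 8 11 4 7 1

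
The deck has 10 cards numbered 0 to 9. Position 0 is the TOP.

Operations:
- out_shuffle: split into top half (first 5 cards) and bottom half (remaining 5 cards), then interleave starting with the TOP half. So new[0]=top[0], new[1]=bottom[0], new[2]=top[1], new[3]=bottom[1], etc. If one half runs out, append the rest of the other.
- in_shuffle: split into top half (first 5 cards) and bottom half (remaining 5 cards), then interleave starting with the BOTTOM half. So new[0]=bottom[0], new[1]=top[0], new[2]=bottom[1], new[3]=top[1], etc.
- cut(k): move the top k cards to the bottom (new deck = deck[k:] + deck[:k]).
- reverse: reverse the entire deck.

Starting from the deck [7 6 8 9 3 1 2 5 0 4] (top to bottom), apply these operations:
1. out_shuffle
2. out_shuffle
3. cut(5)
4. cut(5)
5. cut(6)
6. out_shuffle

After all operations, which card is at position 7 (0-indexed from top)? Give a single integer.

After op 1 (out_shuffle): [7 1 6 2 8 5 9 0 3 4]
After op 2 (out_shuffle): [7 5 1 9 6 0 2 3 8 4]
After op 3 (cut(5)): [0 2 3 8 4 7 5 1 9 6]
After op 4 (cut(5)): [7 5 1 9 6 0 2 3 8 4]
After op 5 (cut(6)): [2 3 8 4 7 5 1 9 6 0]
After op 6 (out_shuffle): [2 5 3 1 8 9 4 6 7 0]
Position 7: card 6.

Answer: 6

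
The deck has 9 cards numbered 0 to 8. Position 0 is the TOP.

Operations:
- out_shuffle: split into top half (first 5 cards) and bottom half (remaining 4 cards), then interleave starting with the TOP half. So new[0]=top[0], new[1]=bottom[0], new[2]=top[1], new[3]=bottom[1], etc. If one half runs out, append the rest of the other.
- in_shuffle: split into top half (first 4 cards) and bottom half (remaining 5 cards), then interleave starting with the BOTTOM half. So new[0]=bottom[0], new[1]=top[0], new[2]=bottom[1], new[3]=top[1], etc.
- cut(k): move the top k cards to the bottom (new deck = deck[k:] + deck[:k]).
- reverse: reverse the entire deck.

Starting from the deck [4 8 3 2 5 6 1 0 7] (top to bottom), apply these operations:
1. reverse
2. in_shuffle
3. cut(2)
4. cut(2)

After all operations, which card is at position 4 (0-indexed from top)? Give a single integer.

Answer: 4

Derivation:
After op 1 (reverse): [7 0 1 6 5 2 3 8 4]
After op 2 (in_shuffle): [5 7 2 0 3 1 8 6 4]
After op 3 (cut(2)): [2 0 3 1 8 6 4 5 7]
After op 4 (cut(2)): [3 1 8 6 4 5 7 2 0]
Position 4: card 4.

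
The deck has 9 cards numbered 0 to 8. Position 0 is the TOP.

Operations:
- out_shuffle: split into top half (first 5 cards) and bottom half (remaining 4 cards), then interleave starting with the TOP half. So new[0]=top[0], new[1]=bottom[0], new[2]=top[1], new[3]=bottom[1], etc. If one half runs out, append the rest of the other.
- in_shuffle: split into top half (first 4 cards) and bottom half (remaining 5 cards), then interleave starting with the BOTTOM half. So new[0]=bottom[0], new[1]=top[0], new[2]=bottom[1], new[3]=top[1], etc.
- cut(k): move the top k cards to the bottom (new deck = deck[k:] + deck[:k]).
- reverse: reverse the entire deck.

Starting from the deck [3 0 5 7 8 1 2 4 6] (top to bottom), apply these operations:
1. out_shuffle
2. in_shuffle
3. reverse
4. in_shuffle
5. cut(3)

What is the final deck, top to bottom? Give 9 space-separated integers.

After op 1 (out_shuffle): [3 1 0 2 5 4 7 6 8]
After op 2 (in_shuffle): [5 3 4 1 7 0 6 2 8]
After op 3 (reverse): [8 2 6 0 7 1 4 3 5]
After op 4 (in_shuffle): [7 8 1 2 4 6 3 0 5]
After op 5 (cut(3)): [2 4 6 3 0 5 7 8 1]

Answer: 2 4 6 3 0 5 7 8 1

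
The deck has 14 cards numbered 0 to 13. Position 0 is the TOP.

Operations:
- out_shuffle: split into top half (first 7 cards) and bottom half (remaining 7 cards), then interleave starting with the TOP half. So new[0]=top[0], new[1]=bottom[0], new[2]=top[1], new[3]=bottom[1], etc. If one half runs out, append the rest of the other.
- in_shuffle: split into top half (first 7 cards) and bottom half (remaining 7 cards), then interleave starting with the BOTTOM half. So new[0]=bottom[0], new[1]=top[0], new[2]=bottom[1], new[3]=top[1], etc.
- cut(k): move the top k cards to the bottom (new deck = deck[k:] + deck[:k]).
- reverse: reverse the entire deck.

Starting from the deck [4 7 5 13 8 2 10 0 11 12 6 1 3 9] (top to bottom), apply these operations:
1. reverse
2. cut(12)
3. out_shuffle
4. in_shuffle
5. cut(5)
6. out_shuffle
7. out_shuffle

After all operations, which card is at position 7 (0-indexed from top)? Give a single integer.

Answer: 12

Derivation:
After op 1 (reverse): [9 3 1 6 12 11 0 10 2 8 13 5 7 4]
After op 2 (cut(12)): [7 4 9 3 1 6 12 11 0 10 2 8 13 5]
After op 3 (out_shuffle): [7 11 4 0 9 10 3 2 1 8 6 13 12 5]
After op 4 (in_shuffle): [2 7 1 11 8 4 6 0 13 9 12 10 5 3]
After op 5 (cut(5)): [4 6 0 13 9 12 10 5 3 2 7 1 11 8]
After op 6 (out_shuffle): [4 5 6 3 0 2 13 7 9 1 12 11 10 8]
After op 7 (out_shuffle): [4 7 5 9 6 1 3 12 0 11 2 10 13 8]
Position 7: card 12.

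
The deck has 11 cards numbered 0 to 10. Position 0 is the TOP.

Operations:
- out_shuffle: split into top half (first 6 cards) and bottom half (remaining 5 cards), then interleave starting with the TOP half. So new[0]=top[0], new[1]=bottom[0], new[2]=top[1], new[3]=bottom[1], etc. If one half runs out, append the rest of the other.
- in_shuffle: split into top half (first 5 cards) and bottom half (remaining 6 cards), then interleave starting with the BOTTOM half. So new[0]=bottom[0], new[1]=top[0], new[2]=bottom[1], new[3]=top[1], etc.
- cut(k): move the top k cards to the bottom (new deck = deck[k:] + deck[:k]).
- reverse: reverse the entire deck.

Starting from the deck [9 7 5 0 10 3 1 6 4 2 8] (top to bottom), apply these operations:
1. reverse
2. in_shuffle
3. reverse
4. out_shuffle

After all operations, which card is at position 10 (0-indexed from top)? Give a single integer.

Answer: 4

Derivation:
After op 1 (reverse): [8 2 4 6 1 3 10 0 5 7 9]
After op 2 (in_shuffle): [3 8 10 2 0 4 5 6 7 1 9]
After op 3 (reverse): [9 1 7 6 5 4 0 2 10 8 3]
After op 4 (out_shuffle): [9 0 1 2 7 10 6 8 5 3 4]
Position 10: card 4.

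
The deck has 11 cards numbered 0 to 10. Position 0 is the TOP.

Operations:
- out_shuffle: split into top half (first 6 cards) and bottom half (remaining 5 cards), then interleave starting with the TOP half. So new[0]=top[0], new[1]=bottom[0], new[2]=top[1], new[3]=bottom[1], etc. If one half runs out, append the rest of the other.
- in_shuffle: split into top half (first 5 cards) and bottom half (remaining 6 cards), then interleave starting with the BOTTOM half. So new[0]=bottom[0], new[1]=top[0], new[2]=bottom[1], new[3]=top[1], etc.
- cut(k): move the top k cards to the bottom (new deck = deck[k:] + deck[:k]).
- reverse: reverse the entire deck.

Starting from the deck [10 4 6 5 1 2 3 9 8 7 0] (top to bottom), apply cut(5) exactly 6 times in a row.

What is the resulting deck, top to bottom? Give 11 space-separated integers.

Answer: 8 7 0 10 4 6 5 1 2 3 9

Derivation:
After op 1 (cut(5)): [2 3 9 8 7 0 10 4 6 5 1]
After op 2 (cut(5)): [0 10 4 6 5 1 2 3 9 8 7]
After op 3 (cut(5)): [1 2 3 9 8 7 0 10 4 6 5]
After op 4 (cut(5)): [7 0 10 4 6 5 1 2 3 9 8]
After op 5 (cut(5)): [5 1 2 3 9 8 7 0 10 4 6]
After op 6 (cut(5)): [8 7 0 10 4 6 5 1 2 3 9]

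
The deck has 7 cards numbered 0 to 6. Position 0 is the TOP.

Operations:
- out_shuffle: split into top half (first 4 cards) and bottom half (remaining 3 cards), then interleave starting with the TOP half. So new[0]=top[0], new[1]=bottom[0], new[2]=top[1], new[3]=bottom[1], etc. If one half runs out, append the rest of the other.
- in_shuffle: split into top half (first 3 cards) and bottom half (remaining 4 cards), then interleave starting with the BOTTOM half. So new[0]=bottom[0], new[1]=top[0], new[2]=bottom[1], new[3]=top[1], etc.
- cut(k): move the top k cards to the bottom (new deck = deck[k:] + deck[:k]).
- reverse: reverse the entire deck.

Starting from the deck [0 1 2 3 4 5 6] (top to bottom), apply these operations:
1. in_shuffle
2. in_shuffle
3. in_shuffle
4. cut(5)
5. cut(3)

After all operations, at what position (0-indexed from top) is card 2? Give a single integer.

After op 1 (in_shuffle): [3 0 4 1 5 2 6]
After op 2 (in_shuffle): [1 3 5 0 2 4 6]
After op 3 (in_shuffle): [0 1 2 3 4 5 6]
After op 4 (cut(5)): [5 6 0 1 2 3 4]
After op 5 (cut(3)): [1 2 3 4 5 6 0]
Card 2 is at position 1.

Answer: 1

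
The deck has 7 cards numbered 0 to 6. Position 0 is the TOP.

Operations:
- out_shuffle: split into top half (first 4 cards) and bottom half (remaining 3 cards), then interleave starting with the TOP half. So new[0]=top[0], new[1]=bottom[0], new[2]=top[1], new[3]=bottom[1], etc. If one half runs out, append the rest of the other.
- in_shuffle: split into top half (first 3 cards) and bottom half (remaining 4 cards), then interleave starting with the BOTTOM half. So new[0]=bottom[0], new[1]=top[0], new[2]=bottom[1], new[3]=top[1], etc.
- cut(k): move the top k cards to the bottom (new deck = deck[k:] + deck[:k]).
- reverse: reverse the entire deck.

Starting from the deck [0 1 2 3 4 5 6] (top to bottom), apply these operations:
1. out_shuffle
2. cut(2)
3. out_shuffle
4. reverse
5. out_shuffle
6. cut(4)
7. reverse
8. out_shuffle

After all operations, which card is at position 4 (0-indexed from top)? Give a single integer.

Answer: 5

Derivation:
After op 1 (out_shuffle): [0 4 1 5 2 6 3]
After op 2 (cut(2)): [1 5 2 6 3 0 4]
After op 3 (out_shuffle): [1 3 5 0 2 4 6]
After op 4 (reverse): [6 4 2 0 5 3 1]
After op 5 (out_shuffle): [6 5 4 3 2 1 0]
After op 6 (cut(4)): [2 1 0 6 5 4 3]
After op 7 (reverse): [3 4 5 6 0 1 2]
After op 8 (out_shuffle): [3 0 4 1 5 2 6]
Position 4: card 5.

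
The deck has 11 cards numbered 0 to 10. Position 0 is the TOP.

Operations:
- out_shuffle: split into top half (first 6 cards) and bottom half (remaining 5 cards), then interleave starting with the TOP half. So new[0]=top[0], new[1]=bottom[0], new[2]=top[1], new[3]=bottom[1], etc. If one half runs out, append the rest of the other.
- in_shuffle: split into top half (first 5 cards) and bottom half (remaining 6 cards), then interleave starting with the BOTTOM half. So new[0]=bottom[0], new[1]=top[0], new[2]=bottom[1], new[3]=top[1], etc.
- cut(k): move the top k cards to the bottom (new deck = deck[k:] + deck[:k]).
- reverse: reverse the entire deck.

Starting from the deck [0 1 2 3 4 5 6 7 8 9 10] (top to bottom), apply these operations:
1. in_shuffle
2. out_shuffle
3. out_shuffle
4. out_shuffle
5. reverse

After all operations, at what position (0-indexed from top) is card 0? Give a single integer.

Answer: 2

Derivation:
After op 1 (in_shuffle): [5 0 6 1 7 2 8 3 9 4 10]
After op 2 (out_shuffle): [5 8 0 3 6 9 1 4 7 10 2]
After op 3 (out_shuffle): [5 1 8 4 0 7 3 10 6 2 9]
After op 4 (out_shuffle): [5 3 1 10 8 6 4 2 0 9 7]
After op 5 (reverse): [7 9 0 2 4 6 8 10 1 3 5]
Card 0 is at position 2.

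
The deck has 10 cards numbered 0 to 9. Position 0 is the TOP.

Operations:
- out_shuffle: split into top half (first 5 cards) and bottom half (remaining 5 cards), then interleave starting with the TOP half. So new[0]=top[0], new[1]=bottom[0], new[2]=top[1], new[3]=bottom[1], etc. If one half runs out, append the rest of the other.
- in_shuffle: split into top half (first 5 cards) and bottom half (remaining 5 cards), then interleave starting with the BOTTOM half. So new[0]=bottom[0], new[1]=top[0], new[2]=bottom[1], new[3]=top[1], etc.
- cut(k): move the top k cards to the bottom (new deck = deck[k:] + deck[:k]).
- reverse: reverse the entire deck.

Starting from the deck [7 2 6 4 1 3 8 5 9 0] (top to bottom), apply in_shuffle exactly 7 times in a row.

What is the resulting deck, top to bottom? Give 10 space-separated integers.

After op 1 (in_shuffle): [3 7 8 2 5 6 9 4 0 1]
After op 2 (in_shuffle): [6 3 9 7 4 8 0 2 1 5]
After op 3 (in_shuffle): [8 6 0 3 2 9 1 7 5 4]
After op 4 (in_shuffle): [9 8 1 6 7 0 5 3 4 2]
After op 5 (in_shuffle): [0 9 5 8 3 1 4 6 2 7]
After op 6 (in_shuffle): [1 0 4 9 6 5 2 8 7 3]
After op 7 (in_shuffle): [5 1 2 0 8 4 7 9 3 6]

Answer: 5 1 2 0 8 4 7 9 3 6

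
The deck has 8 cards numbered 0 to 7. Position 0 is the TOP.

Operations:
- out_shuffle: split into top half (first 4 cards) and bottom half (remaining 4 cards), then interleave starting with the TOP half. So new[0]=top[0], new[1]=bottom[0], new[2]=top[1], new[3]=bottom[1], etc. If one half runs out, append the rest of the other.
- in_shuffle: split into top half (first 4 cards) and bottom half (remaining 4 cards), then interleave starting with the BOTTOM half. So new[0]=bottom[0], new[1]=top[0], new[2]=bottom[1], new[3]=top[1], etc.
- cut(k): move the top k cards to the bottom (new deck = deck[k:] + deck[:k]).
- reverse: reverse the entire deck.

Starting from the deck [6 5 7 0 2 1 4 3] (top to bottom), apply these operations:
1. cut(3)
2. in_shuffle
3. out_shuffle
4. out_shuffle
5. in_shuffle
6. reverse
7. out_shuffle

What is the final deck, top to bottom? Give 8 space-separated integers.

Answer: 7 6 4 2 5 3 1 0

Derivation:
After op 1 (cut(3)): [0 2 1 4 3 6 5 7]
After op 2 (in_shuffle): [3 0 6 2 5 1 7 4]
After op 3 (out_shuffle): [3 5 0 1 6 7 2 4]
After op 4 (out_shuffle): [3 6 5 7 0 2 1 4]
After op 5 (in_shuffle): [0 3 2 6 1 5 4 7]
After op 6 (reverse): [7 4 5 1 6 2 3 0]
After op 7 (out_shuffle): [7 6 4 2 5 3 1 0]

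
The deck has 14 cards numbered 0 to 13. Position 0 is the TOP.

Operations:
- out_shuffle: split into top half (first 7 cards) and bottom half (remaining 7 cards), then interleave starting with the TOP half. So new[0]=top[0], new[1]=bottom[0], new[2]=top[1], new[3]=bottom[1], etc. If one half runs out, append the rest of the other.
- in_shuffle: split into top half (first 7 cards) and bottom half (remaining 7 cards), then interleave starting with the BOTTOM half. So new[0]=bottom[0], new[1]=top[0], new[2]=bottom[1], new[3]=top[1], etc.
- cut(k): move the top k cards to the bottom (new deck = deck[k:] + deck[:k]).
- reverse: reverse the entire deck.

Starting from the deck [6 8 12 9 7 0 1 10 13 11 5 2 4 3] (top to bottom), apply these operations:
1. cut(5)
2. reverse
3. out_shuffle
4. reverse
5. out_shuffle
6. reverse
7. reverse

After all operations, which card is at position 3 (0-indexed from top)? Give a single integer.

After op 1 (cut(5)): [0 1 10 13 11 5 2 4 3 6 8 12 9 7]
After op 2 (reverse): [7 9 12 8 6 3 4 2 5 11 13 10 1 0]
After op 3 (out_shuffle): [7 2 9 5 12 11 8 13 6 10 3 1 4 0]
After op 4 (reverse): [0 4 1 3 10 6 13 8 11 12 5 9 2 7]
After op 5 (out_shuffle): [0 8 4 11 1 12 3 5 10 9 6 2 13 7]
After op 6 (reverse): [7 13 2 6 9 10 5 3 12 1 11 4 8 0]
After op 7 (reverse): [0 8 4 11 1 12 3 5 10 9 6 2 13 7]
Position 3: card 11.

Answer: 11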